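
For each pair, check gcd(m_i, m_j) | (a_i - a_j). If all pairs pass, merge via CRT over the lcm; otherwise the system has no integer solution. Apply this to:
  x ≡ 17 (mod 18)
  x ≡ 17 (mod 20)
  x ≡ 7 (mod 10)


Moduli 18, 20, 10 are not pairwise coprime, so CRT works modulo lcm(m_i) when all pairwise compatibility conditions hold.
Pairwise compatibility: gcd(m_i, m_j) must divide a_i - a_j for every pair.
Merge one congruence at a time:
  Start: x ≡ 17 (mod 18).
  Combine with x ≡ 17 (mod 20): gcd(18, 20) = 2; 17 - 17 = 0, which IS divisible by 2, so compatible.
    Write x = 17 + 18·t and substitute into x ≡ 17 (mod 20): 18·t ≡ 17 − 17 = 0 (mod 20).
    Divide the congruence (and modulus) by g = 2: 9·t ≡ 0 (mod 10).
    The inverse of 9 mod 10 is 9 (since 9·9 = 81 = 8·10 + 1), so t ≡ 9·0 = 0 ≡ 0 (mod 10).
    Then x = 17 + 18·0 = 17, valid modulo lcm(18, 20) = 180: x ≡ 17 (mod 180).
  Combine with x ≡ 7 (mod 10): gcd(180, 10) = 10; 7 - 17 = -10, which IS divisible by 10, so compatible.
    Write x = 17 + 180·t and substitute into x ≡ 7 (mod 10): 180·t ≡ 7 − 17 = -10 (mod 10).
    Divide the congruence (and modulus) by g = 10: 18·t ≡ -1 (mod 1).
    Modulo 1 every t works; take t = 0.
    Then x = 17 + 180·0 = 17, valid modulo lcm(180, 10) = 180: x ≡ 17 (mod 180).
Verify: 17 mod 18 = 17, 17 mod 20 = 17, 17 mod 10 = 7.

x ≡ 17 (mod 180).


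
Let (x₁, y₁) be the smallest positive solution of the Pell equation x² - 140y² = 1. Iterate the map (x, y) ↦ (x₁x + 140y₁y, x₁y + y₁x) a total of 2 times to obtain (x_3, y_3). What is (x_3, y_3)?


Step 1: Find the fundamental solution (x₁, y₁) of x² - 140y² = 1.
  Expand √140 as a continued fraction. a₀ = ⌊√140⌋ = 11; iterate m_{k+1} = d_k·a_k − m_k, d_{k+1} = (140 − m_{k+1}²)/d_k, a_{k+1} = ⌊(a₀ + m_{k+1})/d_{k+1}⌋ (starting m₀ = 0, d₀ = 1), with convergents p_k = a_k·p_{k-1} + p_{k-2}, q_k = a_k·q_{k-1} + q_{k-2} (p₋₁ = 1, q₋₁ = 0):
  k = 0: a₀ = 11; p₀/q₀ = 11/1; p₀² − 140·q₀² = 121 − 140 = -19.
  k = 1: m = 11, d = 19, a = ⌊(11 + 11)/19⌋ = 1; p/q = (1·11 + 1)/(1·1 + 0) = 12/1; p² − 140·q² = 144 − 140 = 4.
  k = 2: m = 8, d = 4, a = ⌊(11 + 8)/4⌋ = 4; p/q = (4·12 + 11)/(4·1 + 1) = 59/5; p² − 140·q² = 3481 − 3500 = -19.
  k = 3: m = 8, d = 19, a = ⌊(11 + 8)/19⌋ = 1; p/q = (1·59 + 12)/(1·5 + 1) = 71/6; p² − 140·q² = 5041 − 5040 = 1.
  The first convergent with p² − 140·q² = 1 gives the fundamental solution (x₁, y₁) = (71, 6).
Step 2: Apply the recurrence (x_{n+1}, y_{n+1}) = (x₁x_n + 140y₁y_n, x₁y_n + y₁x_n) repeatedly.
  From (x_1, y_1) = (71, 6): x_2 = 71·71 + 140·6·6 = 10081; y_2 = 71·6 + 6·71 = 852.
  From (x_2, y_2) = (10081, 852): x_3 = 71·10081 + 140·6·852 = 1431431; y_3 = 71·852 + 6·10081 = 120978.
Step 3: Verify x_3² - 140·y_3² = 2048994707761 - 2048994707760 = 1 (should be 1). ✓

(x_1, y_1) = (71, 6); (x_3, y_3) = (1431431, 120978).


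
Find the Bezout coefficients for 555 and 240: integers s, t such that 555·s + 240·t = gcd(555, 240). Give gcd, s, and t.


Euclidean algorithm on (555, 240) — divide until remainder is 0:
  555 = 2 · 240 + 75
  240 = 3 · 75 + 15
  75 = 5 · 15 + 0
gcd(555, 240) = 15.
Track Bezout coefficients alongside the remainders: start with r₀ = 555 = a·1 + b·0 (s = 1, t = 0) and r₁ = 240 = a·0 + b·1 (s = 0, t = 1); each new remainder r_{k+1} = r_{k-1} − q_k·r_k inherits s_{k+1} = s_{k-1} − q_k·s_k, t_{k+1} = t_{k-1} − q_k·t_k, so r_k = a·s_k + b·t_k at every step:
  q = 2: r = 75, s = 1 − 2·0 = 1, t = 0 − 2·1 = -2  (check: 555·1 + 240·(-2) = 75)
  q = 3: r = 15, s = 0 − 3·1 = -3, t = 1 − 3·(-2) = 7  (check: 555·(-3) + 240·7 = 15)
The row with r = 15 (the gcd) gives the Bezout coefficients s = -3, t = 7.
Result: 555 · (-3) + 240 · (7) = 15.

gcd(555, 240) = 15; s = -3, t = 7 (check: 555·(-3) + 240·7 = 15).


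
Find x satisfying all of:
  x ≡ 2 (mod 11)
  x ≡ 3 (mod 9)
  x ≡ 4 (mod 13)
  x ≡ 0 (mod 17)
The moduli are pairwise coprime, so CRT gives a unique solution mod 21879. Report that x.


Product of moduli M = 11 · 9 · 13 · 17 = 21879.
Merge one congruence at a time:
  Start: x ≡ 2 (mod 11).
  Combine with x ≡ 3 (mod 9); new modulus lcm = 99.
    Write x = 2 + 11·t and substitute into x ≡ 3 (mod 9): 11·t ≡ 3 − 2 = 1 (mod 9).
    Reduce coefficients mod 9: 2·t ≡ 1 (mod 9).
    The inverse of 2 mod 9 is 5 (since 2·5 = 10 = 1·9 + 1), so t ≡ 5·1 = 5 ≡ 5 (mod 9).
    Then x = 2 + 11·5 = 57, valid modulo lcm(11, 9) = 99: x ≡ 57 (mod 99).
  Combine with x ≡ 4 (mod 13); new modulus lcm = 1287.
    Write x = 57 + 99·t and substitute into x ≡ 4 (mod 13): 99·t ≡ 4 − 57 = -53 (mod 13).
    Reduce coefficients mod 13: 8·t ≡ 12 (mod 13).
    The inverse of 8 mod 13 is 5 (since 8·5 = 40 = 3·13 + 1), so t ≡ 5·12 = 60 ≡ 8 (mod 13).
    Then x = 57 + 99·8 = 849, valid modulo lcm(99, 13) = 1287: x ≡ 849 (mod 1287).
  Combine with x ≡ 0 (mod 17); new modulus lcm = 21879.
    Write x = 849 + 1287·t and substitute into x ≡ 0 (mod 17): 1287·t ≡ 0 − 849 = -849 (mod 17).
    Reduce coefficients mod 17: 12·t ≡ 1 (mod 17).
    The inverse of 12 mod 17 is 10 (since 12·10 = 120 = 7·17 + 1), so t ≡ 10·1 = 10 ≡ 10 (mod 17).
    Then x = 849 + 1287·10 = 13719, valid modulo lcm(1287, 17) = 21879: x ≡ 13719 (mod 21879).
Verify against each original: 13719 mod 11 = 2, 13719 mod 9 = 3, 13719 mod 13 = 4, 13719 mod 17 = 0.

x ≡ 13719 (mod 21879).


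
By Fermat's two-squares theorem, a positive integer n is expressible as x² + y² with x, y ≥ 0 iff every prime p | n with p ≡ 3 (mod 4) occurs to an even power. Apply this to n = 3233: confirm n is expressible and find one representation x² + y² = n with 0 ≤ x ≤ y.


Step 1: Factor n = 3233 = 53 · 61.
Step 2: Check the mod-4 condition on each prime factor: 53 ≡ 1 (mod 4), exponent 1; 61 ≡ 1 (mod 4), exponent 1.
All primes ≡ 3 (mod 4) appear to even exponent (or don't appear), so by the two-squares theorem n IS expressible as a sum of two squares.
Step 3: Build a representation. Here n = 53 · 61 is a product of primes ≡ 1 (mod 4). Each prime p ≡ 1 (mod 4) is itself a sum of two squares; find a² by testing p − a² for a perfect square:
  53: 53 − 1² = 52, 53 − 2² = 49 = 7² ⇒ 53 = 2² + 7².
  61: 61 − 1² = 60, 61 − 2² = 57, 61 − 3² = 52, 61 − 4² = 45, 61 − 5² = 36 = 6² ⇒ 61 = 5² + 6².
  Combine using the Brahmagupta–Fibonacci identity (a² + b²)(c² + d²) = (ac − bd)² + (ad + bc)² = (ac + bd)² + (ad − bc)²:
  53 · 61 = 3233: from (2² + 7²)(5² + 6²), take (2·5 − 7·6, 2·6 + 7·5) = (10 − 42, 12 + 35) = (-32, 47); dropping signs (only squares matter) gives (32, 47); check 32² + 47² = 1024 + 2209 = 3233 ✓.
Step 4: Order so x ≤ y and verify: 32² + 47² = 1024 + 2209 = 3233 = n. ✓

n = 3233 = 32² + 47² (one valid representation with x ≤ y).


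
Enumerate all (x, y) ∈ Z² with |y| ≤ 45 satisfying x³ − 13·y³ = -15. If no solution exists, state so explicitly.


The equation is x³ - 13y³ = -15. For fixed y, x³ = 13·y³ − 15, so a solution requires the RHS to be a perfect cube.
Strategy: iterate y from -45 to 45, compute RHS = 13·y³ − 15, and check whether it is a (positive or negative) perfect cube.
Check small values of y:
  y = 0: RHS = -15 is not a perfect cube.
  y = 1: RHS = -2 is not a perfect cube.
  y = -1: RHS = -28 is not a perfect cube.
  y = 2: RHS = 89 is not a perfect cube.
  y = -2: RHS = -119 is not a perfect cube.
  y = 3: RHS = 336 is not a perfect cube.
  y = -3: RHS = -366 is not a perfect cube.
Continuing the search up to |y| = 45 finds no solutions either.
No (x, y) in the scanned range satisfies the equation.

No integer solutions with |y| ≤ 45.


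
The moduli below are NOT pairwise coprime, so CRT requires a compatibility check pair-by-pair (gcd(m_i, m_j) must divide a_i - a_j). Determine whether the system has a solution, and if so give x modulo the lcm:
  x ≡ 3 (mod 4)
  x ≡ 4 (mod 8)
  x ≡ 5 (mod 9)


Moduli 4, 8, 9 are not pairwise coprime, so CRT works modulo lcm(m_i) when all pairwise compatibility conditions hold.
Pairwise compatibility: gcd(m_i, m_j) must divide a_i - a_j for every pair.
Merge one congruence at a time:
  Start: x ≡ 3 (mod 4).
  Combine with x ≡ 4 (mod 8): gcd(4, 8) = 4, and 4 - 3 = 1 is NOT divisible by 4.
    ⇒ system is inconsistent (no integer solution).

No solution (the system is inconsistent).


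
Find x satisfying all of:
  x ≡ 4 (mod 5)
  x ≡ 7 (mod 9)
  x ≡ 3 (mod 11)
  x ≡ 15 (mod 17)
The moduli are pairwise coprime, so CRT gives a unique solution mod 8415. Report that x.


Product of moduli M = 5 · 9 · 11 · 17 = 8415.
Merge one congruence at a time:
  Start: x ≡ 4 (mod 5).
  Combine with x ≡ 7 (mod 9); new modulus lcm = 45.
    Write x = 4 + 5·t and substitute into x ≡ 7 (mod 9): 5·t ≡ 7 − 4 = 3 (mod 9).
    The inverse of 5 mod 9 is 2 (since 5·2 = 10 = 1·9 + 1), so t ≡ 2·3 = 6 ≡ 6 (mod 9).
    Then x = 4 + 5·6 = 34, valid modulo lcm(5, 9) = 45: x ≡ 34 (mod 45).
  Combine with x ≡ 3 (mod 11); new modulus lcm = 495.
    Write x = 34 + 45·t and substitute into x ≡ 3 (mod 11): 45·t ≡ 3 − 34 = -31 (mod 11).
    Reduce coefficients mod 11: 1·t ≡ 2 (mod 11).
    So t ≡ 2 (mod 11).
    Then x = 34 + 45·2 = 124, valid modulo lcm(45, 11) = 495: x ≡ 124 (mod 495).
  Combine with x ≡ 15 (mod 17); new modulus lcm = 8415.
    Write x = 124 + 495·t and substitute into x ≡ 15 (mod 17): 495·t ≡ 15 − 124 = -109 (mod 17).
    Reduce coefficients mod 17: 2·t ≡ 10 (mod 17).
    The inverse of 2 mod 17 is 9 (since 2·9 = 18 = 1·17 + 1), so t ≡ 9·10 = 90 ≡ 5 (mod 17).
    Then x = 124 + 495·5 = 2599, valid modulo lcm(495, 17) = 8415: x ≡ 2599 (mod 8415).
Verify against each original: 2599 mod 5 = 4, 2599 mod 9 = 7, 2599 mod 11 = 3, 2599 mod 17 = 15.

x ≡ 2599 (mod 8415).


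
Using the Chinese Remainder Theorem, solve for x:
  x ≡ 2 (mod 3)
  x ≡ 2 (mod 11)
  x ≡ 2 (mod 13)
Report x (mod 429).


Moduli 3, 11, 13 are pairwise coprime; by CRT there is a unique solution modulo M = 3 · 11 · 13 = 429.
Solve pairwise, accumulating the modulus:
  Start with x ≡ 2 (mod 3).
  Combine with x ≡ 2 (mod 11): since gcd(3, 11) = 1, we get a unique residue mod 33.
    Write x = 2 + 3·t and substitute into x ≡ 2 (mod 11): 3·t ≡ 2 − 2 = 0 (mod 11).
    The inverse of 3 mod 11 is 4 (since 3·4 = 12 = 1·11 + 1), so t ≡ 4·0 = 0 ≡ 0 (mod 11).
    Then x = 2 + 3·0 = 2, valid modulo lcm(3, 11) = 33: x ≡ 2 (mod 33).
  Combine with x ≡ 2 (mod 13): since gcd(33, 13) = 1, we get a unique residue mod 429.
    Write x = 2 + 33·t and substitute into x ≡ 2 (mod 13): 33·t ≡ 2 − 2 = 0 (mod 13).
    Reduce coefficients mod 13: 7·t ≡ 0 (mod 13).
    The inverse of 7 mod 13 is 2 (since 7·2 = 14 = 1·13 + 1), so t ≡ 2·0 = 0 ≡ 0 (mod 13).
    Then x = 2 + 33·0 = 2, valid modulo lcm(33, 13) = 429: x ≡ 2 (mod 429).
Verify: 2 mod 3 = 2 ✓, 2 mod 11 = 2 ✓, 2 mod 13 = 2 ✓.

x ≡ 2 (mod 429).


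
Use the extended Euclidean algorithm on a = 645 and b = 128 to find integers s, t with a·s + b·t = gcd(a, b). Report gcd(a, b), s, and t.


Euclidean algorithm on (645, 128) — divide until remainder is 0:
  645 = 5 · 128 + 5
  128 = 25 · 5 + 3
  5 = 1 · 3 + 2
  3 = 1 · 2 + 1
  2 = 2 · 1 + 0
gcd(645, 128) = 1.
Track Bezout coefficients alongside the remainders: start with r₀ = 645 = a·1 + b·0 (s = 1, t = 0) and r₁ = 128 = a·0 + b·1 (s = 0, t = 1); each new remainder r_{k+1} = r_{k-1} − q_k·r_k inherits s_{k+1} = s_{k-1} − q_k·s_k, t_{k+1} = t_{k-1} − q_k·t_k, so r_k = a·s_k + b·t_k at every step:
  q = 5: r = 5, s = 1 − 5·0 = 1, t = 0 − 5·1 = -5  (check: 645·1 + 128·(-5) = 5)
  q = 25: r = 3, s = 0 − 25·1 = -25, t = 1 − 25·(-5) = 126  (check: 645·(-25) + 128·126 = 3)
  q = 1: r = 2, s = 1 − 1·(-25) = 26, t = -5 − 1·126 = -131  (check: 645·26 + 128·(-131) = 2)
  q = 1: r = 1, s = -25 − 1·26 = -51, t = 126 − 1·(-131) = 257  (check: 645·(-51) + 128·257 = 1)
The row with r = 1 (the gcd) gives the Bezout coefficients s = -51, t = 257.
Result: 645 · (-51) + 128 · (257) = 1.

gcd(645, 128) = 1; s = -51, t = 257 (check: 645·(-51) + 128·257 = 1).


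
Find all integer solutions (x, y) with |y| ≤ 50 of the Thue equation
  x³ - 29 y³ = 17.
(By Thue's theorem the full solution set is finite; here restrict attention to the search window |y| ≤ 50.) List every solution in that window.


The equation is x³ - 29y³ = 17. For fixed y, x³ = 29·y³ + 17, so a solution requires the RHS to be a perfect cube.
Strategy: iterate y from -50 to 50, compute RHS = 29·y³ + 17, and check whether it is a (positive or negative) perfect cube.
Check small values of y:
  y = 0: RHS = 17 is not a perfect cube.
  y = 1: RHS = 46 is not a perfect cube.
  y = -1: RHS = -12 is not a perfect cube.
  y = 2: RHS = 249 is not a perfect cube.
  y = -2: RHS = -215 is not a perfect cube.
  y = 3: RHS = 800 is not a perfect cube.
  y = -3: RHS = -766 is not a perfect cube.
Continuing the search up to |y| = 50 finds no solutions either.
No (x, y) in the scanned range satisfies the equation.

No integer solutions with |y| ≤ 50.


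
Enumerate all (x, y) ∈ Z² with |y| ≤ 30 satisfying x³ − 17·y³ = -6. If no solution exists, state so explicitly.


The equation is x³ - 17y³ = -6. For fixed y, x³ = 17·y³ − 6, so a solution requires the RHS to be a perfect cube.
Strategy: iterate y from -30 to 30, compute RHS = 17·y³ − 6, and check whether it is a (positive or negative) perfect cube.
Check small values of y:
  y = 0: RHS = -6 is not a perfect cube.
  y = 1: RHS = 11 is not a perfect cube.
  y = -1: RHS = -23 is not a perfect cube.
  y = 2: RHS = 130 is not a perfect cube.
  y = -2: RHS = -142 is not a perfect cube.
  y = 3: RHS = 453 is not a perfect cube.
  y = -3: RHS = -465 is not a perfect cube.
Continuing the search up to |y| = 30 finds no solutions either.
No (x, y) in the scanned range satisfies the equation.

No integer solutions with |y| ≤ 30.


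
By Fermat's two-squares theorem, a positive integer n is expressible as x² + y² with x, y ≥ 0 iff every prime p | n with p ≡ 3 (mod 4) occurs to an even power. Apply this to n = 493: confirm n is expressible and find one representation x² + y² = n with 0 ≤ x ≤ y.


Step 1: Factor n = 493 = 17 · 29.
Step 2: Check the mod-4 condition on each prime factor: 17 ≡ 1 (mod 4), exponent 1; 29 ≡ 1 (mod 4), exponent 1.
All primes ≡ 3 (mod 4) appear to even exponent (or don't appear), so by the two-squares theorem n IS expressible as a sum of two squares.
Step 3: Build a representation. Here n = 17 · 29 is a product of primes ≡ 1 (mod 4). Each prime p ≡ 1 (mod 4) is itself a sum of two squares; find a² by testing p − a² for a perfect square:
  17: 17 − 1² = 16 = 4² ⇒ 17 = 1² + 4².
  29: 29 − 1² = 28, 29 − 2² = 25 = 5² ⇒ 29 = 2² + 5².
  Combine using the Brahmagupta–Fibonacci identity (a² + b²)(c² + d²) = (ac − bd)² + (ad + bc)² = (ac + bd)² + (ad − bc)²:
  17 · 29 = 493: from (1² + 4²)(2² + 5²), take (1·2 − 4·5, 1·5 + 4·2) = (2 − 20, 5 + 8) = (-18, 13); dropping signs (only squares matter) gives (18, 13); check 18² + 13² = 324 + 169 = 493 ✓.
Step 4: Order so x ≤ y and verify: 13² + 18² = 169 + 324 = 493 = n. ✓

n = 493 = 13² + 18² (one valid representation with x ≤ y).


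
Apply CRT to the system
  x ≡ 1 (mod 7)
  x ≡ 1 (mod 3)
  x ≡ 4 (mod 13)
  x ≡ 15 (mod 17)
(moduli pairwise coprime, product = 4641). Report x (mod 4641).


Product of moduli M = 7 · 3 · 13 · 17 = 4641.
Merge one congruence at a time:
  Start: x ≡ 1 (mod 7).
  Combine with x ≡ 1 (mod 3); new modulus lcm = 21.
    Write x = 1 + 7·t and substitute into x ≡ 1 (mod 3): 7·t ≡ 1 − 1 = 0 (mod 3).
    Reduce coefficients mod 3: 1·t ≡ 0 (mod 3).
    So t ≡ 0 (mod 3).
    Then x = 1 + 7·0 = 1, valid modulo lcm(7, 3) = 21: x ≡ 1 (mod 21).
  Combine with x ≡ 4 (mod 13); new modulus lcm = 273.
    Write x = 1 + 21·t and substitute into x ≡ 4 (mod 13): 21·t ≡ 4 − 1 = 3 (mod 13).
    Reduce coefficients mod 13: 8·t ≡ 3 (mod 13).
    The inverse of 8 mod 13 is 5 (since 8·5 = 40 = 3·13 + 1), so t ≡ 5·3 = 15 ≡ 2 (mod 13).
    Then x = 1 + 21·2 = 43, valid modulo lcm(21, 13) = 273: x ≡ 43 (mod 273).
  Combine with x ≡ 15 (mod 17); new modulus lcm = 4641.
    Write x = 43 + 273·t and substitute into x ≡ 15 (mod 17): 273·t ≡ 15 − 43 = -28 (mod 17).
    Reduce coefficients mod 17: 1·t ≡ 6 (mod 17).
    So t ≡ 6 (mod 17).
    Then x = 43 + 273·6 = 1681, valid modulo lcm(273, 17) = 4641: x ≡ 1681 (mod 4641).
Verify against each original: 1681 mod 7 = 1, 1681 mod 3 = 1, 1681 mod 13 = 4, 1681 mod 17 = 15.

x ≡ 1681 (mod 4641).


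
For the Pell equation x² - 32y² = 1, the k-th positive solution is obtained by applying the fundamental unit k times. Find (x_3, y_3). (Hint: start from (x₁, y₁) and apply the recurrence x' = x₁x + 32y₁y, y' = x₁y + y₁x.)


Step 1: Find the fundamental solution (x₁, y₁) of x² - 32y² = 1.
  Expand √32 as a continued fraction. a₀ = ⌊√32⌋ = 5; iterate m_{k+1} = d_k·a_k − m_k, d_{k+1} = (32 − m_{k+1}²)/d_k, a_{k+1} = ⌊(a₀ + m_{k+1})/d_{k+1}⌋ (starting m₀ = 0, d₀ = 1), with convergents p_k = a_k·p_{k-1} + p_{k-2}, q_k = a_k·q_{k-1} + q_{k-2} (p₋₁ = 1, q₋₁ = 0):
  k = 0: a₀ = 5; p₀/q₀ = 5/1; p₀² − 32·q₀² = 25 − 32 = -7.
  k = 1: m = 5, d = 7, a = ⌊(5 + 5)/7⌋ = 1; p/q = (1·5 + 1)/(1·1 + 0) = 6/1; p² − 32·q² = 36 − 32 = 4.
  k = 2: m = 2, d = 4, a = ⌊(5 + 2)/4⌋ = 1; p/q = (1·6 + 5)/(1·1 + 1) = 11/2; p² − 32·q² = 121 − 128 = -7.
  k = 3: m = 2, d = 7, a = ⌊(5 + 2)/7⌋ = 1; p/q = (1·11 + 6)/(1·2 + 1) = 17/3; p² − 32·q² = 289 − 288 = 1.
  The first convergent with p² − 32·q² = 1 gives the fundamental solution (x₁, y₁) = (17, 3).
Step 2: Apply the recurrence (x_{n+1}, y_{n+1}) = (x₁x_n + 32y₁y_n, x₁y_n + y₁x_n) repeatedly.
  From (x_1, y_1) = (17, 3): x_2 = 17·17 + 32·3·3 = 577; y_2 = 17·3 + 3·17 = 102.
  From (x_2, y_2) = (577, 102): x_3 = 17·577 + 32·3·102 = 19601; y_3 = 17·102 + 3·577 = 3465.
Step 3: Verify x_3² - 32·y_3² = 384199201 - 384199200 = 1 (should be 1). ✓

(x_1, y_1) = (17, 3); (x_3, y_3) = (19601, 3465).


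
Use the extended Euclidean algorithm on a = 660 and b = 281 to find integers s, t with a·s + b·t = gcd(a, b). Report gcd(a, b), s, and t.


Euclidean algorithm on (660, 281) — divide until remainder is 0:
  660 = 2 · 281 + 98
  281 = 2 · 98 + 85
  98 = 1 · 85 + 13
  85 = 6 · 13 + 7
  13 = 1 · 7 + 6
  7 = 1 · 6 + 1
  6 = 6 · 1 + 0
gcd(660, 281) = 1.
Track Bezout coefficients alongside the remainders: start with r₀ = 660 = a·1 + b·0 (s = 1, t = 0) and r₁ = 281 = a·0 + b·1 (s = 0, t = 1); each new remainder r_{k+1} = r_{k-1} − q_k·r_k inherits s_{k+1} = s_{k-1} − q_k·s_k, t_{k+1} = t_{k-1} − q_k·t_k, so r_k = a·s_k + b·t_k at every step:
  q = 2: r = 98, s = 1 − 2·0 = 1, t = 0 − 2·1 = -2  (check: 660·1 + 281·(-2) = 98)
  q = 2: r = 85, s = 0 − 2·1 = -2, t = 1 − 2·(-2) = 5  (check: 660·(-2) + 281·5 = 85)
  q = 1: r = 13, s = 1 − 1·(-2) = 3, t = -2 − 1·5 = -7  (check: 660·3 + 281·(-7) = 13)
  q = 6: r = 7, s = -2 − 6·3 = -20, t = 5 − 6·(-7) = 47  (check: 660·(-20) + 281·47 = 7)
  q = 1: r = 6, s = 3 − 1·(-20) = 23, t = -7 − 1·47 = -54  (check: 660·23 + 281·(-54) = 6)
  q = 1: r = 1, s = -20 − 1·23 = -43, t = 47 − 1·(-54) = 101  (check: 660·(-43) + 281·101 = 1)
The row with r = 1 (the gcd) gives the Bezout coefficients s = -43, t = 101.
Result: 660 · (-43) + 281 · (101) = 1.

gcd(660, 281) = 1; s = -43, t = 101 (check: 660·(-43) + 281·101 = 1).


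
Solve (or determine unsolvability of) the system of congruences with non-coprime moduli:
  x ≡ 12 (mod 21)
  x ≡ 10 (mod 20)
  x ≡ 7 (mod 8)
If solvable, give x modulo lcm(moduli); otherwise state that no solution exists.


Moduli 21, 20, 8 are not pairwise coprime, so CRT works modulo lcm(m_i) when all pairwise compatibility conditions hold.
Pairwise compatibility: gcd(m_i, m_j) must divide a_i - a_j for every pair.
Merge one congruence at a time:
  Start: x ≡ 12 (mod 21).
  Combine with x ≡ 10 (mod 20): gcd(21, 20) = 1; 10 - 12 = -2, which IS divisible by 1, so compatible.
    Write x = 12 + 21·t and substitute into x ≡ 10 (mod 20): 21·t ≡ 10 − 12 = -2 (mod 20).
    Reduce coefficients mod 20: 1·t ≡ 18 (mod 20).
    So t ≡ 18 (mod 20).
    Then x = 12 + 21·18 = 390, valid modulo lcm(21, 20) = 420: x ≡ 390 (mod 420).
  Combine with x ≡ 7 (mod 8): gcd(420, 8) = 4, and 7 - 390 = -383 is NOT divisible by 4.
    ⇒ system is inconsistent (no integer solution).

No solution (the system is inconsistent).


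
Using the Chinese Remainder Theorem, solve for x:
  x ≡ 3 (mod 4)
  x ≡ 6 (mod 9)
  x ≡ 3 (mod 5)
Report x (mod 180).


Moduli 4, 9, 5 are pairwise coprime; by CRT there is a unique solution modulo M = 4 · 9 · 5 = 180.
Solve pairwise, accumulating the modulus:
  Start with x ≡ 3 (mod 4).
  Combine with x ≡ 6 (mod 9): since gcd(4, 9) = 1, we get a unique residue mod 36.
    Write x = 3 + 4·t and substitute into x ≡ 6 (mod 9): 4·t ≡ 6 − 3 = 3 (mod 9).
    The inverse of 4 mod 9 is 7 (since 4·7 = 28 = 3·9 + 1), so t ≡ 7·3 = 21 ≡ 3 (mod 9).
    Then x = 3 + 4·3 = 15, valid modulo lcm(4, 9) = 36: x ≡ 15 (mod 36).
  Combine with x ≡ 3 (mod 5): since gcd(36, 5) = 1, we get a unique residue mod 180.
    Write x = 15 + 36·t and substitute into x ≡ 3 (mod 5): 36·t ≡ 3 − 15 = -12 (mod 5).
    Reduce coefficients mod 5: 1·t ≡ 3 (mod 5).
    So t ≡ 3 (mod 5).
    Then x = 15 + 36·3 = 123, valid modulo lcm(36, 5) = 180: x ≡ 123 (mod 180).
Verify: 123 mod 4 = 3 ✓, 123 mod 9 = 6 ✓, 123 mod 5 = 3 ✓.

x ≡ 123 (mod 180).


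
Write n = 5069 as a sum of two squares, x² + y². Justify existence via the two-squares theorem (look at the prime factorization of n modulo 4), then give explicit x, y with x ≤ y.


Step 1: Factor n = 5069 = 37 · 137.
Step 2: Check the mod-4 condition on each prime factor: 37 ≡ 1 (mod 4), exponent 1; 137 ≡ 1 (mod 4), exponent 1.
All primes ≡ 3 (mod 4) appear to even exponent (or don't appear), so by the two-squares theorem n IS expressible as a sum of two squares.
Step 3: Build a representation. Here n = 37 · 137 is a product of primes ≡ 1 (mod 4). Each prime p ≡ 1 (mod 4) is itself a sum of two squares; find a² by testing p − a² for a perfect square:
  37: 37 − 1² = 36 = 6² ⇒ 37 = 1² + 6².
  137: 137 − 1² = 136, 137 − 2² = 133, 137 − 3² = 128, 137 − 4² = 121 = 11² ⇒ 137 = 4² + 11².
  Combine using the Brahmagupta–Fibonacci identity (a² + b²)(c² + d²) = (ac − bd)² + (ad + bc)² = (ac + bd)² + (ad − bc)²:
  37 · 137 = 5069: from (1² + 6²)(4² + 11²), take (1·4 − 6·11, 1·11 + 6·4) = (4 − 66, 11 + 24) = (-62, 35); dropping signs (only squares matter) gives (62, 35); check 62² + 35² = 3844 + 1225 = 5069 ✓.
Step 4: Order so x ≤ y and verify: 35² + 62² = 1225 + 3844 = 5069 = n. ✓

n = 5069 = 35² + 62² (one valid representation with x ≤ y).


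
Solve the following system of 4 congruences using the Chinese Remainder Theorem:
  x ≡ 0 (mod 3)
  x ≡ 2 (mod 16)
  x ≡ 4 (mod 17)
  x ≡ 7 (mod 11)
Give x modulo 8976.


Product of moduli M = 3 · 16 · 17 · 11 = 8976.
Merge one congruence at a time:
  Start: x ≡ 0 (mod 3).
  Combine with x ≡ 2 (mod 16); new modulus lcm = 48.
    Write x = 0 + 3·t and substitute into x ≡ 2 (mod 16): 3·t ≡ 2 − 0 = 2 (mod 16).
    The inverse of 3 mod 16 is 11 (since 3·11 = 33 = 2·16 + 1), so t ≡ 11·2 = 22 ≡ 6 (mod 16).
    Then x = 0 + 3·6 = 18, valid modulo lcm(3, 16) = 48: x ≡ 18 (mod 48).
  Combine with x ≡ 4 (mod 17); new modulus lcm = 816.
    Write x = 18 + 48·t and substitute into x ≡ 4 (mod 17): 48·t ≡ 4 − 18 = -14 (mod 17).
    Reduce coefficients mod 17: 14·t ≡ 3 (mod 17).
    The inverse of 14 mod 17 is 11 (since 14·11 = 154 = 9·17 + 1), so t ≡ 11·3 = 33 ≡ 16 (mod 17).
    Then x = 18 + 48·16 = 786, valid modulo lcm(48, 17) = 816: x ≡ 786 (mod 816).
  Combine with x ≡ 7 (mod 11); new modulus lcm = 8976.
    Write x = 786 + 816·t and substitute into x ≡ 7 (mod 11): 816·t ≡ 7 − 786 = -779 (mod 11).
    Reduce coefficients mod 11: 2·t ≡ 2 (mod 11).
    The inverse of 2 mod 11 is 6 (since 2·6 = 12 = 1·11 + 1), so t ≡ 6·2 = 12 ≡ 1 (mod 11).
    Then x = 786 + 816·1 = 1602, valid modulo lcm(816, 11) = 8976: x ≡ 1602 (mod 8976).
Verify against each original: 1602 mod 3 = 0, 1602 mod 16 = 2, 1602 mod 17 = 4, 1602 mod 11 = 7.

x ≡ 1602 (mod 8976).


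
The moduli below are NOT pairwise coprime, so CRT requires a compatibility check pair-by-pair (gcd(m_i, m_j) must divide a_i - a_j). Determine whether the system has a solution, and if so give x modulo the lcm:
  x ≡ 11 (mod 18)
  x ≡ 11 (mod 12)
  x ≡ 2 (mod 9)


Moduli 18, 12, 9 are not pairwise coprime, so CRT works modulo lcm(m_i) when all pairwise compatibility conditions hold.
Pairwise compatibility: gcd(m_i, m_j) must divide a_i - a_j for every pair.
Merge one congruence at a time:
  Start: x ≡ 11 (mod 18).
  Combine with x ≡ 11 (mod 12): gcd(18, 12) = 6; 11 - 11 = 0, which IS divisible by 6, so compatible.
    Write x = 11 + 18·t and substitute into x ≡ 11 (mod 12): 18·t ≡ 11 − 11 = 0 (mod 12).
    Divide the congruence (and modulus) by g = 6: 3·t ≡ 0 (mod 2).
    Reduce coefficients mod 2: 1·t ≡ 0 (mod 2).
    So t ≡ 0 (mod 2).
    Then x = 11 + 18·0 = 11, valid modulo lcm(18, 12) = 36: x ≡ 11 (mod 36).
  Combine with x ≡ 2 (mod 9): gcd(36, 9) = 9; 2 - 11 = -9, which IS divisible by 9, so compatible.
    Write x = 11 + 36·t and substitute into x ≡ 2 (mod 9): 36·t ≡ 2 − 11 = -9 (mod 9).
    Divide the congruence (and modulus) by g = 9: 4·t ≡ -1 (mod 1).
    Modulo 1 every t works; take t = 0.
    Then x = 11 + 36·0 = 11, valid modulo lcm(36, 9) = 36: x ≡ 11 (mod 36).
Verify: 11 mod 18 = 11, 11 mod 12 = 11, 11 mod 9 = 2.

x ≡ 11 (mod 36).


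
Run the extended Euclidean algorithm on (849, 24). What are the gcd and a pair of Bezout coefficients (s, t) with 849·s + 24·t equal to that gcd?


Euclidean algorithm on (849, 24) — divide until remainder is 0:
  849 = 35 · 24 + 9
  24 = 2 · 9 + 6
  9 = 1 · 6 + 3
  6 = 2 · 3 + 0
gcd(849, 24) = 3.
Track Bezout coefficients alongside the remainders: start with r₀ = 849 = a·1 + b·0 (s = 1, t = 0) and r₁ = 24 = a·0 + b·1 (s = 0, t = 1); each new remainder r_{k+1} = r_{k-1} − q_k·r_k inherits s_{k+1} = s_{k-1} − q_k·s_k, t_{k+1} = t_{k-1} − q_k·t_k, so r_k = a·s_k + b·t_k at every step:
  q = 35: r = 9, s = 1 − 35·0 = 1, t = 0 − 35·1 = -35  (check: 849·1 + 24·(-35) = 9)
  q = 2: r = 6, s = 0 − 2·1 = -2, t = 1 − 2·(-35) = 71  (check: 849·(-2) + 24·71 = 6)
  q = 1: r = 3, s = 1 − 1·(-2) = 3, t = -35 − 1·71 = -106  (check: 849·3 + 24·(-106) = 3)
The row with r = 3 (the gcd) gives the Bezout coefficients s = 3, t = -106.
Result: 849 · (3) + 24 · (-106) = 3.

gcd(849, 24) = 3; s = 3, t = -106 (check: 849·3 + 24·(-106) = 3).


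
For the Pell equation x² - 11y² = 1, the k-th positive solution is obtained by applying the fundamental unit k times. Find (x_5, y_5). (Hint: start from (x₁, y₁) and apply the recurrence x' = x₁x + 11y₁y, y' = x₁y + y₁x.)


Step 1: Find the fundamental solution (x₁, y₁) of x² - 11y² = 1.
  Expand √11 as a continued fraction. a₀ = ⌊√11⌋ = 3; iterate m_{k+1} = d_k·a_k − m_k, d_{k+1} = (11 − m_{k+1}²)/d_k, a_{k+1} = ⌊(a₀ + m_{k+1})/d_{k+1}⌋ (starting m₀ = 0, d₀ = 1), with convergents p_k = a_k·p_{k-1} + p_{k-2}, q_k = a_k·q_{k-1} + q_{k-2} (p₋₁ = 1, q₋₁ = 0):
  k = 0: a₀ = 3; p₀/q₀ = 3/1; p₀² − 11·q₀² = 9 − 11 = -2.
  k = 1: m = 3, d = 2, a = ⌊(3 + 3)/2⌋ = 3; p/q = (3·3 + 1)/(3·1 + 0) = 10/3; p² − 11·q² = 100 − 99 = 1.
  The first convergent with p² − 11·q² = 1 gives the fundamental solution (x₁, y₁) = (10, 3).
Step 2: Apply the recurrence (x_{n+1}, y_{n+1}) = (x₁x_n + 11y₁y_n, x₁y_n + y₁x_n) repeatedly.
  From (x_1, y_1) = (10, 3): x_2 = 10·10 + 11·3·3 = 199; y_2 = 10·3 + 3·10 = 60.
  From (x_2, y_2) = (199, 60): x_3 = 10·199 + 11·3·60 = 3970; y_3 = 10·60 + 3·199 = 1197.
  From (x_3, y_3) = (3970, 1197): x_4 = 10·3970 + 11·3·1197 = 79201; y_4 = 10·1197 + 3·3970 = 23880.
  From (x_4, y_4) = (79201, 23880): x_5 = 10·79201 + 11·3·23880 = 1580050; y_5 = 10·23880 + 3·79201 = 476403.
Step 3: Verify x_5² - 11·y_5² = 2496558002500 - 2496558002499 = 1 (should be 1). ✓

(x_1, y_1) = (10, 3); (x_5, y_5) = (1580050, 476403).


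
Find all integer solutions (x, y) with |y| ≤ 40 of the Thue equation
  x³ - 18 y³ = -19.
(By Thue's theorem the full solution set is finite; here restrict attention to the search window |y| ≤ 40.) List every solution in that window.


The equation is x³ - 18y³ = -19. For fixed y, x³ = 18·y³ − 19, so a solution requires the RHS to be a perfect cube.
Strategy: iterate y from -40 to 40, compute RHS = 18·y³ − 19, and check whether it is a (positive or negative) perfect cube.
Check small values of y:
  y = 0: RHS = -19 is not a perfect cube.
  y = 1: RHS = -1 = (-1)³ ⇒ x = -1 works.
  y = -1: RHS = -37 is not a perfect cube.
  y = 2: RHS = 125 = (5)³ ⇒ x = 5 works.
  y = -2: RHS = -163 is not a perfect cube.
  y = 3: RHS = 467 is not a perfect cube.
  y = -3: RHS = -505 is not a perfect cube.
Continuing the search up to |y| = 40 finds no further solutions beyond those listed.
Collected solutions: (-1, 1), (5, 2).

Solutions (with |y| ≤ 40): (-1, 1), (5, 2).


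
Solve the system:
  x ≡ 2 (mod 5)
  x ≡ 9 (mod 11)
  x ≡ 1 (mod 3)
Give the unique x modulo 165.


Moduli 5, 11, 3 are pairwise coprime; by CRT there is a unique solution modulo M = 5 · 11 · 3 = 165.
Solve pairwise, accumulating the modulus:
  Start with x ≡ 2 (mod 5).
  Combine with x ≡ 9 (mod 11): since gcd(5, 11) = 1, we get a unique residue mod 55.
    Write x = 2 + 5·t and substitute into x ≡ 9 (mod 11): 5·t ≡ 9 − 2 = 7 (mod 11).
    The inverse of 5 mod 11 is 9 (since 5·9 = 45 = 4·11 + 1), so t ≡ 9·7 = 63 ≡ 8 (mod 11).
    Then x = 2 + 5·8 = 42, valid modulo lcm(5, 11) = 55: x ≡ 42 (mod 55).
  Combine with x ≡ 1 (mod 3): since gcd(55, 3) = 1, we get a unique residue mod 165.
    Write x = 42 + 55·t and substitute into x ≡ 1 (mod 3): 55·t ≡ 1 − 42 = -41 (mod 3).
    Reduce coefficients mod 3: 1·t ≡ 1 (mod 3).
    So t ≡ 1 (mod 3).
    Then x = 42 + 55·1 = 97, valid modulo lcm(55, 3) = 165: x ≡ 97 (mod 165).
Verify: 97 mod 5 = 2 ✓, 97 mod 11 = 9 ✓, 97 mod 3 = 1 ✓.

x ≡ 97 (mod 165).


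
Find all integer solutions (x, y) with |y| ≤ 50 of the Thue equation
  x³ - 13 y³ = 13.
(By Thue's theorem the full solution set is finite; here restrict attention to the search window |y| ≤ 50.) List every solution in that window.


The equation is x³ - 13y³ = 13. For fixed y, x³ = 13·y³ + 13, so a solution requires the RHS to be a perfect cube.
Strategy: iterate y from -50 to 50, compute RHS = 13·y³ + 13, and check whether it is a (positive or negative) perfect cube.
Check small values of y:
  y = 0: RHS = 13 is not a perfect cube.
  y = 1: RHS = 26 is not a perfect cube.
  y = -1: RHS = 0 = (0)³ ⇒ x = 0 works.
  y = 2: RHS = 117 is not a perfect cube.
  y = -2: RHS = -91 is not a perfect cube.
  y = 3: RHS = 364 is not a perfect cube.
  y = -3: RHS = -338 is not a perfect cube.
Continuing the search up to |y| = 50 finds no further solutions beyond those listed.
Collected solutions: (0, -1).

Solutions (with |y| ≤ 50): (0, -1).


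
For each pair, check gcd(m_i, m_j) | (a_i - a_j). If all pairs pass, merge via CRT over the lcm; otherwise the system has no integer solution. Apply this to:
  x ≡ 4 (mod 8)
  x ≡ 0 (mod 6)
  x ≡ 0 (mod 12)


Moduli 8, 6, 12 are not pairwise coprime, so CRT works modulo lcm(m_i) when all pairwise compatibility conditions hold.
Pairwise compatibility: gcd(m_i, m_j) must divide a_i - a_j for every pair.
Merge one congruence at a time:
  Start: x ≡ 4 (mod 8).
  Combine with x ≡ 0 (mod 6): gcd(8, 6) = 2; 0 - 4 = -4, which IS divisible by 2, so compatible.
    Write x = 4 + 8·t and substitute into x ≡ 0 (mod 6): 8·t ≡ 0 − 4 = -4 (mod 6).
    Divide the congruence (and modulus) by g = 2: 4·t ≡ -2 (mod 3).
    Reduce coefficients mod 3: 1·t ≡ 1 (mod 3).
    So t ≡ 1 (mod 3).
    Then x = 4 + 8·1 = 12, valid modulo lcm(8, 6) = 24: x ≡ 12 (mod 24).
  Combine with x ≡ 0 (mod 12): gcd(24, 12) = 12; 0 - 12 = -12, which IS divisible by 12, so compatible.
    Write x = 12 + 24·t and substitute into x ≡ 0 (mod 12): 24·t ≡ 0 − 12 = -12 (mod 12).
    Divide the congruence (and modulus) by g = 12: 2·t ≡ -1 (mod 1).
    Modulo 1 every t works; take t = 0.
    Then x = 12 + 24·0 = 12, valid modulo lcm(24, 12) = 24: x ≡ 12 (mod 24).
Verify: 12 mod 8 = 4, 12 mod 6 = 0, 12 mod 12 = 0.

x ≡ 12 (mod 24).


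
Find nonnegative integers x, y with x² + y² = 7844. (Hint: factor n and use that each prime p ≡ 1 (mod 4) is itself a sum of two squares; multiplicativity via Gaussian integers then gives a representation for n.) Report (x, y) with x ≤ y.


Step 1: Factor n = 7844 = 2^2 · 37 · 53.
Step 2: Check the mod-4 condition on each prime factor: 2 = 2 (special); 37 ≡ 1 (mod 4), exponent 1; 53 ≡ 1 (mod 4), exponent 1.
All primes ≡ 3 (mod 4) appear to even exponent (or don't appear), so by the two-squares theorem n IS expressible as a sum of two squares.
Step 3: Build a representation. Group n = k² · m with k = 2 and m = 37 · 53 = 1961 (a product of primes ≡ 1 (mod 4)); a representation of m scales to one of n via (k·x)² + (k·y)² = k²(x² + y²). Each prime p ≡ 1 (mod 4) is itself a sum of two squares; find a² by testing p − a² for a perfect square:
  37: 37 − 1² = 36 = 6² ⇒ 37 = 1² + 6².
  53: 53 − 1² = 52, 53 − 2² = 49 = 7² ⇒ 53 = 2² + 7².
  Combine using the Brahmagupta–Fibonacci identity (a² + b²)(c² + d²) = (ac − bd)² + (ad + bc)² = (ac + bd)² + (ad − bc)²:
  37 · 53 = 1961: from (1² + 6²)(2² + 7²), take (1·2 − 6·7, 1·7 + 6·2) = (2 − 42, 7 + 12) = (-40, 19); dropping signs (only squares matter) gives (40, 19); check 40² + 19² = 1600 + 361 = 1961 ✓.
  Scale by k = 2: (2·40, 2·19) = (80, 38).
Step 4: Order so x ≤ y and verify: 38² + 80² = 1444 + 6400 = 7844 = n. ✓

n = 7844 = 38² + 80² (one valid representation with x ≤ y).


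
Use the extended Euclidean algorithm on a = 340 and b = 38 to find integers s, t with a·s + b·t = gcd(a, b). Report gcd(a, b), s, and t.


Euclidean algorithm on (340, 38) — divide until remainder is 0:
  340 = 8 · 38 + 36
  38 = 1 · 36 + 2
  36 = 18 · 2 + 0
gcd(340, 38) = 2.
Track Bezout coefficients alongside the remainders: start with r₀ = 340 = a·1 + b·0 (s = 1, t = 0) and r₁ = 38 = a·0 + b·1 (s = 0, t = 1); each new remainder r_{k+1} = r_{k-1} − q_k·r_k inherits s_{k+1} = s_{k-1} − q_k·s_k, t_{k+1} = t_{k-1} − q_k·t_k, so r_k = a·s_k + b·t_k at every step:
  q = 8: r = 36, s = 1 − 8·0 = 1, t = 0 − 8·1 = -8  (check: 340·1 + 38·(-8) = 36)
  q = 1: r = 2, s = 0 − 1·1 = -1, t = 1 − 1·(-8) = 9  (check: 340·(-1) + 38·9 = 2)
The row with r = 2 (the gcd) gives the Bezout coefficients s = -1, t = 9.
Result: 340 · (-1) + 38 · (9) = 2.

gcd(340, 38) = 2; s = -1, t = 9 (check: 340·(-1) + 38·9 = 2).


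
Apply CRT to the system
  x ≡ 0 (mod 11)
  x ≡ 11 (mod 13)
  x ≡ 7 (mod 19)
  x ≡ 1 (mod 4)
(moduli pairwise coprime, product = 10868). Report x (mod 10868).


Product of moduli M = 11 · 13 · 19 · 4 = 10868.
Merge one congruence at a time:
  Start: x ≡ 0 (mod 11).
  Combine with x ≡ 11 (mod 13); new modulus lcm = 143.
    Write x = 0 + 11·t and substitute into x ≡ 11 (mod 13): 11·t ≡ 11 − 0 = 11 (mod 13).
    The inverse of 11 mod 13 is 6 (since 11·6 = 66 = 5·13 + 1), so t ≡ 6·11 = 66 ≡ 1 (mod 13).
    Then x = 0 + 11·1 = 11, valid modulo lcm(11, 13) = 143: x ≡ 11 (mod 143).
  Combine with x ≡ 7 (mod 19); new modulus lcm = 2717.
    Write x = 11 + 143·t and substitute into x ≡ 7 (mod 19): 143·t ≡ 7 − 11 = -4 (mod 19).
    Reduce coefficients mod 19: 10·t ≡ 15 (mod 19).
    The inverse of 10 mod 19 is 2 (since 10·2 = 20 = 1·19 + 1), so t ≡ 2·15 = 30 ≡ 11 (mod 19).
    Then x = 11 + 143·11 = 1584, valid modulo lcm(143, 19) = 2717: x ≡ 1584 (mod 2717).
  Combine with x ≡ 1 (mod 4); new modulus lcm = 10868.
    Write x = 1584 + 2717·t and substitute into x ≡ 1 (mod 4): 2717·t ≡ 1 − 1584 = -1583 (mod 4).
    Reduce coefficients mod 4: 1·t ≡ 1 (mod 4).
    So t ≡ 1 (mod 4).
    Then x = 1584 + 2717·1 = 4301, valid modulo lcm(2717, 4) = 10868: x ≡ 4301 (mod 10868).
Verify against each original: 4301 mod 11 = 0, 4301 mod 13 = 11, 4301 mod 19 = 7, 4301 mod 4 = 1.

x ≡ 4301 (mod 10868).


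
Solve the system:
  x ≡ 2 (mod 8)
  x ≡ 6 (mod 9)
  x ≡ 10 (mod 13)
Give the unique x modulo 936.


Moduli 8, 9, 13 are pairwise coprime; by CRT there is a unique solution modulo M = 8 · 9 · 13 = 936.
Solve pairwise, accumulating the modulus:
  Start with x ≡ 2 (mod 8).
  Combine with x ≡ 6 (mod 9): since gcd(8, 9) = 1, we get a unique residue mod 72.
    Write x = 2 + 8·t and substitute into x ≡ 6 (mod 9): 8·t ≡ 6 − 2 = 4 (mod 9).
    The inverse of 8 mod 9 is 8 (since 8·8 = 64 = 7·9 + 1), so t ≡ 8·4 = 32 ≡ 5 (mod 9).
    Then x = 2 + 8·5 = 42, valid modulo lcm(8, 9) = 72: x ≡ 42 (mod 72).
  Combine with x ≡ 10 (mod 13): since gcd(72, 13) = 1, we get a unique residue mod 936.
    Write x = 42 + 72·t and substitute into x ≡ 10 (mod 13): 72·t ≡ 10 − 42 = -32 (mod 13).
    Reduce coefficients mod 13: 7·t ≡ 7 (mod 13).
    The inverse of 7 mod 13 is 2 (since 7·2 = 14 = 1·13 + 1), so t ≡ 2·7 = 14 ≡ 1 (mod 13).
    Then x = 42 + 72·1 = 114, valid modulo lcm(72, 13) = 936: x ≡ 114 (mod 936).
Verify: 114 mod 8 = 2 ✓, 114 mod 9 = 6 ✓, 114 mod 13 = 10 ✓.

x ≡ 114 (mod 936).


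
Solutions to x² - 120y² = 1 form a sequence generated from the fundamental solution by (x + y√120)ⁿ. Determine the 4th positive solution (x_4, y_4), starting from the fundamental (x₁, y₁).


Step 1: Find the fundamental solution (x₁, y₁) of x² - 120y² = 1.
  Expand √120 as a continued fraction. a₀ = ⌊√120⌋ = 10; iterate m_{k+1} = d_k·a_k − m_k, d_{k+1} = (120 − m_{k+1}²)/d_k, a_{k+1} = ⌊(a₀ + m_{k+1})/d_{k+1}⌋ (starting m₀ = 0, d₀ = 1), with convergents p_k = a_k·p_{k-1} + p_{k-2}, q_k = a_k·q_{k-1} + q_{k-2} (p₋₁ = 1, q₋₁ = 0):
  k = 0: a₀ = 10; p₀/q₀ = 10/1; p₀² − 120·q₀² = 100 − 120 = -20.
  k = 1: m = 10, d = 20, a = ⌊(10 + 10)/20⌋ = 1; p/q = (1·10 + 1)/(1·1 + 0) = 11/1; p² − 120·q² = 121 − 120 = 1.
  The first convergent with p² − 120·q² = 1 gives the fundamental solution (x₁, y₁) = (11, 1).
Step 2: Apply the recurrence (x_{n+1}, y_{n+1}) = (x₁x_n + 120y₁y_n, x₁y_n + y₁x_n) repeatedly.
  From (x_1, y_1) = (11, 1): x_2 = 11·11 + 120·1·1 = 241; y_2 = 11·1 + 1·11 = 22.
  From (x_2, y_2) = (241, 22): x_3 = 11·241 + 120·1·22 = 5291; y_3 = 11·22 + 1·241 = 483.
  From (x_3, y_3) = (5291, 483): x_4 = 11·5291 + 120·1·483 = 116161; y_4 = 11·483 + 1·5291 = 10604.
Step 3: Verify x_4² - 120·y_4² = 13493377921 - 13493377920 = 1 (should be 1). ✓

(x_1, y_1) = (11, 1); (x_4, y_4) = (116161, 10604).


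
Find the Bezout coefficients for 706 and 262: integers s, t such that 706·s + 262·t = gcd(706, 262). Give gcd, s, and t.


Euclidean algorithm on (706, 262) — divide until remainder is 0:
  706 = 2 · 262 + 182
  262 = 1 · 182 + 80
  182 = 2 · 80 + 22
  80 = 3 · 22 + 14
  22 = 1 · 14 + 8
  14 = 1 · 8 + 6
  8 = 1 · 6 + 2
  6 = 3 · 2 + 0
gcd(706, 262) = 2.
Track Bezout coefficients alongside the remainders: start with r₀ = 706 = a·1 + b·0 (s = 1, t = 0) and r₁ = 262 = a·0 + b·1 (s = 0, t = 1); each new remainder r_{k+1} = r_{k-1} − q_k·r_k inherits s_{k+1} = s_{k-1} − q_k·s_k, t_{k+1} = t_{k-1} − q_k·t_k, so r_k = a·s_k + b·t_k at every step:
  q = 2: r = 182, s = 1 − 2·0 = 1, t = 0 − 2·1 = -2  (check: 706·1 + 262·(-2) = 182)
  q = 1: r = 80, s = 0 − 1·1 = -1, t = 1 − 1·(-2) = 3  (check: 706·(-1) + 262·3 = 80)
  q = 2: r = 22, s = 1 − 2·(-1) = 3, t = -2 − 2·3 = -8  (check: 706·3 + 262·(-8) = 22)
  q = 3: r = 14, s = -1 − 3·3 = -10, t = 3 − 3·(-8) = 27  (check: 706·(-10) + 262·27 = 14)
  q = 1: r = 8, s = 3 − 1·(-10) = 13, t = -8 − 1·27 = -35  (check: 706·13 + 262·(-35) = 8)
  q = 1: r = 6, s = -10 − 1·13 = -23, t = 27 − 1·(-35) = 62  (check: 706·(-23) + 262·62 = 6)
  q = 1: r = 2, s = 13 − 1·(-23) = 36, t = -35 − 1·62 = -97  (check: 706·36 + 262·(-97) = 2)
The row with r = 2 (the gcd) gives the Bezout coefficients s = 36, t = -97.
Result: 706 · (36) + 262 · (-97) = 2.

gcd(706, 262) = 2; s = 36, t = -97 (check: 706·36 + 262·(-97) = 2).
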